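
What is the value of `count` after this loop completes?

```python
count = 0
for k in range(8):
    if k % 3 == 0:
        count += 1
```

Count numbers divisible by 3 in range(8)
`count` takes the values: 0 → 1 → 2 → 3

Answer: 3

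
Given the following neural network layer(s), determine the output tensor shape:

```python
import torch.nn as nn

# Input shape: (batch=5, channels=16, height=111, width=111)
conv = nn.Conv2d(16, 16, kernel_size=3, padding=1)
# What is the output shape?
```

Input: (5, 16, 111, 111) -> Output: (5, 16, 111, 111)

Answer: (5, 16, 111, 111)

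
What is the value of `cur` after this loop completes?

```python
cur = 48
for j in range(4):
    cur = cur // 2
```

Halve 4 times: 48 // 2^4 = 3
`cur` takes the values: 48 → 24 → 12 → 6 → 3

Answer: 3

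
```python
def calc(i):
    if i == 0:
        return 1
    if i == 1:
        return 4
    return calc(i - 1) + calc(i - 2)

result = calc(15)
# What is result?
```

Build up from base cases: calc(0)=1, calc(1)=4, calc(2)=5, calc(3)=9, calc(4)=14, calc(5)=23, calc(6)=37, ..., calc(15)=2817

Answer: 2817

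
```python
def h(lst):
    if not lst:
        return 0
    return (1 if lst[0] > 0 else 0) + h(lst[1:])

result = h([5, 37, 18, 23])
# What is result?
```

Count of positive elements in [5, 37, 18, 23] = 4

Answer: 4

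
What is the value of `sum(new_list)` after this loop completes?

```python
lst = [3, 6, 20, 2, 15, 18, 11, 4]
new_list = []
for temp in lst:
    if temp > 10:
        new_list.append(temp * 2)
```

Sum of doubled values > 10
`new_list` takes the values: [] → [40] → [40, 30] → [40, 30, 36] → [40, 30, 36, 22]
So `sum(new_list)` = 128

Answer: 128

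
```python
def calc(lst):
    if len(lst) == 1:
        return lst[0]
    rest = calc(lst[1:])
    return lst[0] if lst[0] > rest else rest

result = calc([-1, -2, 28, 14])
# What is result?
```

Recursive max over [-1, -2, 28, 14] = 28

Answer: 28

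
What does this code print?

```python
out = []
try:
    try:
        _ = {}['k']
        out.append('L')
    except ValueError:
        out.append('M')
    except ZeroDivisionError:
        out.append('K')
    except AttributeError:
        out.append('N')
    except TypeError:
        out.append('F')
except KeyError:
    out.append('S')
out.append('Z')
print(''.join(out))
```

Execution trace: 'S' (outer except KeyError) → 'Z' (after the try/except). Output: SZ

Answer: SZ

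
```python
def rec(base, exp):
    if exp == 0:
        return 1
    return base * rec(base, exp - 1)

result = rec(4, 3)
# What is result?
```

rec(4, 3) = 4 * 4 * 4 = 64

Answer: 64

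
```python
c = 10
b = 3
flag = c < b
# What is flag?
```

Trace:
`c = 10` → c = 10
`b = 3` → b = 3
`flag = c < b` → flag = False
So flag = False

Answer: False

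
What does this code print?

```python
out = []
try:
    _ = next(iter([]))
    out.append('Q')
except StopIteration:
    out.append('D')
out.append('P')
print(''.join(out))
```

Execution trace: 'D' (except StopIteration) → 'P' (after the try/except). Output: DP

Answer: DP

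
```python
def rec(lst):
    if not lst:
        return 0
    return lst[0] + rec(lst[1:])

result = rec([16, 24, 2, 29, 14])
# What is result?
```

16 + 24 + 2 + 29 + 14 + 0 = 85

Answer: 85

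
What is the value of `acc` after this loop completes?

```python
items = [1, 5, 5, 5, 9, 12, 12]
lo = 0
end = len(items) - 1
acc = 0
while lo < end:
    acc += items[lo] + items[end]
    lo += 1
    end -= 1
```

Sum of pairs from ends
`acc` takes the values: 0 → 13 → 30 → 44

Answer: 44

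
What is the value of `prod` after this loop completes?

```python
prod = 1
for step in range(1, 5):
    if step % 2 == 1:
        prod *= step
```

Product of odd numbers 1 to 4
`prod` takes the values: 1 → 3

Answer: 3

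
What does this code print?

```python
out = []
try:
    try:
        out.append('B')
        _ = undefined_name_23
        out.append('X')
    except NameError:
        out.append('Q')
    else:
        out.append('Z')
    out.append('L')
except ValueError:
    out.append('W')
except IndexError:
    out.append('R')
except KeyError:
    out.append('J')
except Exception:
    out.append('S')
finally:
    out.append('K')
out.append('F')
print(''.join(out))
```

Execution trace: 'B' (inner try body) → 'Q' (inner except NameError) → 'L' (try body, no exception) → 'K' (finally) → 'F' (after the try/except). Output: BQLKF

Answer: BQLKF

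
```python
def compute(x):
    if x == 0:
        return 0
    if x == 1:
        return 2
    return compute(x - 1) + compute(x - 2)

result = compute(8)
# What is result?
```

Build up from base cases: compute(0)=0, compute(1)=2, compute(2)=2, compute(3)=4, compute(4)=6, compute(5)=10, compute(6)=16, ..., compute(8)=42

Answer: 42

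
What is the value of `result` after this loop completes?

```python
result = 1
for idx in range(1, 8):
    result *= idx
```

7! = 5040
`result` takes the values: 1 → 2 → 6 → 24 → 120 → 720 → 5040

Answer: 5040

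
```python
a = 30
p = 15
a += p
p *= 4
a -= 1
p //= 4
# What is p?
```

Trace:
`a = 30` → a = 30
`p = 15` → p = 15
`a += p` → a = 45
`p *= 4` → p = 60
`a -= 1` → a = 44
`p //= 4` → p = 15
So p = 15

Answer: 15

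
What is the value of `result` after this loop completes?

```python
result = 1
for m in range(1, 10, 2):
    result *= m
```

Product of 1, 3, 5, ... up to 9
`result` takes the values: 1 → 3 → 15 → 105 → 945

Answer: 945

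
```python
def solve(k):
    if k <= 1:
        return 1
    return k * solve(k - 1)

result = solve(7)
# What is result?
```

solve(7) = 7 * 6 * 5 * 4 * 3 * 2 * 1 = 5040

Answer: 5040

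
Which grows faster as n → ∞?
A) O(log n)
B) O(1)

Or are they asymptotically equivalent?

O(log n) vs O(1): Higher order terms dominate.

Answer: A) O(log n) grows faster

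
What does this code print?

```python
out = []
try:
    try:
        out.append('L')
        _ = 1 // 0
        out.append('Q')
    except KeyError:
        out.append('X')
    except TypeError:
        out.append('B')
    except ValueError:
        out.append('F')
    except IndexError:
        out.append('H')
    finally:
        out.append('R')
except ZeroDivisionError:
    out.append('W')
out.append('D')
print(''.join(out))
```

Execution trace: 'L' (try body) → 'R' (finally) → 'W' (outer except ZeroDivisionError) → 'D' (after the try/except). Output: LRWD

Answer: LRWD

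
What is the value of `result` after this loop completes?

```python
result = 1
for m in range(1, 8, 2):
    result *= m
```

Product of 1, 3, 5, ... up to 7
`result` takes the values: 1 → 3 → 15 → 105

Answer: 105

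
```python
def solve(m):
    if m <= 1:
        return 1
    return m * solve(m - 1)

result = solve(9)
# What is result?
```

solve(9) = 9 * 8 * 7 * 6 * 5 * 4 * 3 * 2 * 1 = 362880

Answer: 362880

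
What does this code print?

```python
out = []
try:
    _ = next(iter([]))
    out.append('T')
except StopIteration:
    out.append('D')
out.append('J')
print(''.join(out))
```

Execution trace: 'D' (except StopIteration) → 'J' (after the try/except). Output: DJ

Answer: DJ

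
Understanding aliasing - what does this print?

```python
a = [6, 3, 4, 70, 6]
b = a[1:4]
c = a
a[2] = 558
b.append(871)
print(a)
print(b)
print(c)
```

Key concept: slice vs alias.
Step by step:
`a = [6, 3, 4, 70, 6]` → a = [6, 3, 4, 70, 6]
`b = a[1:4]` → b = [3, 4, 70]
`c = a` → c = [6, 3, 4, 70, 6] (same object as a)
`a[2] = 558` → a = [6, 3, 558, 70, 6] (same object as c); c = [6, 3, 558, 70, 6] (same object as a)
`b.append(871)` → b = [3, 4, 70, 871]
`print(a)` → prints [6, 3, 558, 70, 6]
`print(b)` → prints [3, 4, 70, 871]
`print(c)` → prints [6, 3, 558, 70, 6]

Answer:
[6, 3, 558, 70, 6]
[3, 4, 70, 871]
[6, 3, 558, 70, 6]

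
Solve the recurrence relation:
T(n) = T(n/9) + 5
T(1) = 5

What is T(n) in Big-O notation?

Each step divides n by 9 and adds 5. After log_9(n) steps we reach T(1)=5. So T(n) = 5·log_9(n) + 5 = O(log n).

Answer: O(log n)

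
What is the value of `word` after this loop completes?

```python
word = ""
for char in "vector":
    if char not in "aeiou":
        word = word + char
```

Remove vowels from 'vector'
`word` takes the values: "" → "v" → "vc" → "vct" → "vctr"

Answer: "vctr"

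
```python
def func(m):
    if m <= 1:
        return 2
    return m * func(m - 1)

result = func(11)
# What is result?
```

func(11) = 11 * 10 * 9 * 8 * 7 * 6 * 5 * 4 * 3 * 2 * 2 = 79833600

Answer: 79833600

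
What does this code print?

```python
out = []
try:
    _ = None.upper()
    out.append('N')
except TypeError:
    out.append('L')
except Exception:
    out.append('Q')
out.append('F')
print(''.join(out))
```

Execution trace: 'Q' (except Exception) → 'F' (after the try/except). Output: QF

Answer: QF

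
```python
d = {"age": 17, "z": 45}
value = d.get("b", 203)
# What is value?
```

Trace:
`d = {"age": 17, "z": 45}` → d = {'age': 17, 'z': 45}
`value = d.get("b", 203)` → value = 203
So value = 203

Answer: 203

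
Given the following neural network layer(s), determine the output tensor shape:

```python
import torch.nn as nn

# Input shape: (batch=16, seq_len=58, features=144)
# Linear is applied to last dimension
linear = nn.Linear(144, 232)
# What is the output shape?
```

Input: (16, 58, 144) -> Output: (16, 58, 232)

Answer: (16, 58, 232)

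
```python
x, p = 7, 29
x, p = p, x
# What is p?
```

Trace:
`x, p = 7, 29` → x = 7; p = 29
`x, p = p, x` → x = 29; p = 7
So p = 7

Answer: 7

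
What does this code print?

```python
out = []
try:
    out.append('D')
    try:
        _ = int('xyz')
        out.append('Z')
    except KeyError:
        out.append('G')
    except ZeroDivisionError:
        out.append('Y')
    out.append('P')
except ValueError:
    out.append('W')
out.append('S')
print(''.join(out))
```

Execution trace: 'D' (try body) → 'W' (except ValueError) → 'S' (after the try/except). Output: DWS

Answer: DWS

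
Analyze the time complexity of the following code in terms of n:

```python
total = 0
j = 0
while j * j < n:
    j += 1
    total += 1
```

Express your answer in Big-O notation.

Each loop level contributes: √n. Multiplying the contributions gives O(√n).

Answer: O(√n)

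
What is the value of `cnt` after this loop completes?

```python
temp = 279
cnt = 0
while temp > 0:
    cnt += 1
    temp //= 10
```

Count digits by repeated division by 10
`cnt` takes the values: 0 → 1 → 2 → 3

Answer: 3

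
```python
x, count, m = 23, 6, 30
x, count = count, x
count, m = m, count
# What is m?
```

Trace:
`x, count, m = 23, 6, 30` → x = 23; count = 6; m = 30
`x, count = count, x` → x = 6; count = 23
`count, m = m, count` → count = 30; m = 23
So m = 23

Answer: 23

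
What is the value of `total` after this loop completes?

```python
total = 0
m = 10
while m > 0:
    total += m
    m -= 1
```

Sum 10 down to 1
`total` takes the values: 0 → 10 → 19 → 27 → 34 → 40 → 45 → 49 → 52 → 54 → 55

Answer: 55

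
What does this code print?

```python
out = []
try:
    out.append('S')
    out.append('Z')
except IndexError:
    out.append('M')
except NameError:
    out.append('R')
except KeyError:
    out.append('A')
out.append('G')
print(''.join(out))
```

Execution trace: 'S' (try body) → 'Z' (try body, no exception) → 'G' (after the try/except). Output: SZG

Answer: SZG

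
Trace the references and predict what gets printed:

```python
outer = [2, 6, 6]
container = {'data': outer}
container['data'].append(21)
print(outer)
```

Key concept: dict holds reference to list.
Step by step:
`outer = [2, 6, 6]` → outer = [2, 6, 6]
`container = {'data': outer}` → container = {'data': [2, 6, 6]}
`container['data'].append(21)` → outer = [2, 6, 6, 21]; container = {'data': [2, 6, 6, 21]}
`print(outer)` → prints [2, 6, 6, 21]

Answer: [2, 6, 6, 21]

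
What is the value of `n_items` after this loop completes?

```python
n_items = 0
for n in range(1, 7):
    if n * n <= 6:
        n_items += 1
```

Count numbers where n² ≤ 6
`n_items` takes the values: 0 → 1 → 2

Answer: 2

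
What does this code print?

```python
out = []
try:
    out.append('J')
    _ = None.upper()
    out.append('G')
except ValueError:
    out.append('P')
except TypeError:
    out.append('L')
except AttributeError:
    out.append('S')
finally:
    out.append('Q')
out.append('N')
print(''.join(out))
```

Execution trace: 'J' (try body) → 'S' (except AttributeError) → 'Q' (finally) → 'N' (after the try/except). Output: JSQN

Answer: JSQN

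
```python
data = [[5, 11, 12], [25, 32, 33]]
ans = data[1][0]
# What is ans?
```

Trace:
`data = [[5, 11, 12], [25, 32, 33]]` → data = [[5, 11, 12], [25, 32, 33]]
`ans = data[1][0]` → ans = 25
So ans = 25

Answer: 25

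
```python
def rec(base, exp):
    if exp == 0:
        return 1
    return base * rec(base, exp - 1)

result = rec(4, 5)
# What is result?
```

rec(4, 5) = 4 * 4 * 4 * 4 * 4 = 1024

Answer: 1024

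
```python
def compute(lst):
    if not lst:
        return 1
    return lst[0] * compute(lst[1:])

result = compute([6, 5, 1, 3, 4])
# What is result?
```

Product over [6, 5, 1, 3, 4] = 6 * 5 * 1 * 3 * 4 = 360

Answer: 360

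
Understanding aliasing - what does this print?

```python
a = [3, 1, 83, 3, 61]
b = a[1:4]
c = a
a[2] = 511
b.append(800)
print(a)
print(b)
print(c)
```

Key concept: slice vs alias.
Step by step:
`a = [3, 1, 83, 3, 61]` → a = [3, 1, 83, 3, 61]
`b = a[1:4]` → b = [1, 83, 3]
`c = a` → c = [3, 1, 83, 3, 61] (same object as a)
`a[2] = 511` → a = [3, 1, 511, 3, 61] (same object as c); c = [3, 1, 511, 3, 61] (same object as a)
`b.append(800)` → b = [1, 83, 3, 800]
`print(a)` → prints [3, 1, 511, 3, 61]
`print(b)` → prints [1, 83, 3, 800]
`print(c)` → prints [3, 1, 511, 3, 61]

Answer:
[3, 1, 511, 3, 61]
[1, 83, 3, 800]
[3, 1, 511, 3, 61]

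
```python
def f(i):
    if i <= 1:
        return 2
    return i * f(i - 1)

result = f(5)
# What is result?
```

f(5) = 5 * 4 * 3 * 2 * 2 = 240

Answer: 240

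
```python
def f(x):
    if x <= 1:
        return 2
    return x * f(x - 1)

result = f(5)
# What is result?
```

f(5) = 5 * 4 * 3 * 2 * 2 = 240

Answer: 240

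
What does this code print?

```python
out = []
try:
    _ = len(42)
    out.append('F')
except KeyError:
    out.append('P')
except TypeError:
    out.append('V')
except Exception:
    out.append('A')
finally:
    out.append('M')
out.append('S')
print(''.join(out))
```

Execution trace: 'V' (except TypeError) → 'M' (finally) → 'S' (after the try/except). Output: VMS

Answer: VMS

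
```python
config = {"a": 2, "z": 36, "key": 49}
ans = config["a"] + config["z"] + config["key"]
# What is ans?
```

Trace:
`config = {"a": 2, "z": 36, "key": 49}` → config = {'a': 2, 'z': 36, 'key': 49}
`ans = config["a"] + config["z"] + config["key"]` → ans = 87
So ans = 87

Answer: 87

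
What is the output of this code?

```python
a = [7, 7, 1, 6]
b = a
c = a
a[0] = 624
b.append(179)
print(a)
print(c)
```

Key concept: multiple aliases.
Step by step:
`a = [7, 7, 1, 6]` → a = [7, 7, 1, 6]
`b = a` → b = [7, 7, 1, 6] (same object as a)
`c = a` → c = [7, 7, 1, 6] (same object as a, b)
`a[0] = 624` → a = [624, 7, 1, 6] (same object as b, c); b = [624, 7, 1, 6] (same object as a, c); c = [624, 7, 1, 6] (same object as a, b)
`b.append(179)` → a = [624, 7, 1, 6, 179] (same object as b, c); b = [624, 7, 1, 6, 179] (same object as a, c); c = [624, 7, 1, 6, 179] (same object as a, b)
`print(a)` → prints [624, 7, 1, 6, 179]
`print(c)` → prints [624, 7, 1, 6, 179]

Answer:
[624, 7, 1, 6, 179]
[624, 7, 1, 6, 179]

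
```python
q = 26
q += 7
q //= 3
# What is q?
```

Trace:
`q = 26` → q = 26
`q += 7` → q = 33
`q //= 3` → q = 11
So q = 11

Answer: 11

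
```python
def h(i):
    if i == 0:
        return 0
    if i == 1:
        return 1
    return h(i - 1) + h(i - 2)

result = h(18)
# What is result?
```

Build up from base cases: h(0)=0, h(1)=1, h(2)=1, h(3)=2, h(4)=3, h(5)=5, h(6)=8, ..., h(18)=2584

Answer: 2584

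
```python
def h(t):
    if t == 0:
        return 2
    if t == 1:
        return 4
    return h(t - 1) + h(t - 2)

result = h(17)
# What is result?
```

Build up from base cases: h(0)=2, h(1)=4, h(2)=6, h(3)=10, h(4)=16, h(5)=26, h(6)=42, ..., h(17)=8362

Answer: 8362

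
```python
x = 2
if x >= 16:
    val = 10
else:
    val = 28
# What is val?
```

Trace:
`x = 2` → x = 2
`if x >= 16: ...` → x >= 16 is False, take else branch → val = 28
So val = 28

Answer: 28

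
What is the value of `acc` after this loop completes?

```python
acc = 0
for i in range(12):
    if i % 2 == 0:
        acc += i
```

Sum of even numbers 0 to 11
`acc` takes the values: 0 → 2 → 6 → 12 → 20 → 30

Answer: 30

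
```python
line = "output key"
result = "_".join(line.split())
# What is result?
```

Trace:
`line = "output key"` → line = 'output key'
`result = "_".join(line.split())` → result = 'output_key'
So result = 'output_key'

Answer: 'output_key'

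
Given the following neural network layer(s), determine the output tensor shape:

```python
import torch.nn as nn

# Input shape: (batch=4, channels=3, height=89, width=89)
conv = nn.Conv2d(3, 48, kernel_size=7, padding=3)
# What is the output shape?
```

Input: (4, 3, 89, 89) -> Output: (4, 48, 89, 89)

Answer: (4, 48, 89, 89)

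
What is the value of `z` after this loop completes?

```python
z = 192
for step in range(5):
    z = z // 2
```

Halve 5 times: 192 // 2^5 = 6
`z` takes the values: 192 → 96 → 48 → 24 → 12 → 6

Answer: 6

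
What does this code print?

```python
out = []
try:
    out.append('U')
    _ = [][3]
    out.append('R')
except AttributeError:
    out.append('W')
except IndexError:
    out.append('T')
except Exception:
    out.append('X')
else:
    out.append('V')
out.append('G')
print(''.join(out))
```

Execution trace: 'U' (try body) → 'T' (except IndexError) → 'G' (after the try/except). Output: UTG

Answer: UTG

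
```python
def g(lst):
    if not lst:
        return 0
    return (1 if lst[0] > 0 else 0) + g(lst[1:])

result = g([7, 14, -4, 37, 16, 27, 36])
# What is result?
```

Count of positive elements in [7, 14, -4, 37, 16, 27, 36] = 6

Answer: 6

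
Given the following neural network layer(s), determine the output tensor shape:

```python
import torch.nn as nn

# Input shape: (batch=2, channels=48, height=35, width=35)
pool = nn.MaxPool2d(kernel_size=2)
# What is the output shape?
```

Input: (2, 48, 35, 35) -> Output: (2, 48, 17, 17)

Answer: (2, 48, 17, 17)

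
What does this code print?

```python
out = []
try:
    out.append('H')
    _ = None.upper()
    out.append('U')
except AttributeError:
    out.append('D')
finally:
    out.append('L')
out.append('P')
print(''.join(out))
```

Execution trace: 'H' (try body) → 'D' (except AttributeError) → 'L' (finally) → 'P' (after the try/except). Output: HDLP

Answer: HDLP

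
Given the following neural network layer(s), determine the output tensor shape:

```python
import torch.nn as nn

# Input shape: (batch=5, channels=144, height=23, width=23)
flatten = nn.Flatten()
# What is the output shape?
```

Input: (5, 144, 23, 23) -> Output: (5, 76176)

Answer: (5, 76176)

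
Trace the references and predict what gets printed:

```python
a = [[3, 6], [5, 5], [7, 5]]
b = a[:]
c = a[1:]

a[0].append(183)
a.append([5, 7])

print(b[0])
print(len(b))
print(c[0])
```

Key concept: slice with nested mutation.
Step by step:
`a = [[3, 6], [5, 5], [7, 5]]` → a = [[3, 6], [5, 5], [7, 5]]
`b = a[:]` → b = [[3, 6], [5, 5], [7, 5]]
`c = a[1:]` → c = [[5, 5], [7, 5]]
`a[0].append(183)` → a = [[3, 6, 183], [5, 5], [7, 5]]; b = [[3, 6, 183], [5, 5], [7, 5]]
`a.append([5, 7])` → a = [[3, 6, 183], [5, 5], [7, 5], [5, 7]]
`print(b[0])` → prints [3, 6, 183]
`print(len(b))` → prints 3
`print(c[0])` → prints [5, 5]

Answer:
[3, 6, 183]
3
[5, 5]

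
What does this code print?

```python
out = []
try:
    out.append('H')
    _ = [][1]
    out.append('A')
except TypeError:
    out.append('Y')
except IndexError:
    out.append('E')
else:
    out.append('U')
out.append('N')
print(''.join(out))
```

Execution trace: 'H' (try body) → 'E' (except IndexError) → 'N' (after the try/except). Output: HEN

Answer: HEN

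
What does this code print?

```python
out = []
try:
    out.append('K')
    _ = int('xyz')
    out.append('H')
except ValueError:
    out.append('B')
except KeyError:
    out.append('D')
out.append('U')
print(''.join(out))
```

Execution trace: 'K' (try body) → 'B' (except ValueError) → 'U' (after the try/except). Output: KBU

Answer: KBU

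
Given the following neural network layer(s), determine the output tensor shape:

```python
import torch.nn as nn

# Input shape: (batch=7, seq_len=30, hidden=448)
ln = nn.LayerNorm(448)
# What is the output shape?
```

Input: (7, 30, 448) -> Output: (7, 30, 448)

Answer: (7, 30, 448)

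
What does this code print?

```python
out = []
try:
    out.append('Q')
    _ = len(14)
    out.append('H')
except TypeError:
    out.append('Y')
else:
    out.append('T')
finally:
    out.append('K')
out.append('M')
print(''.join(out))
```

Execution trace: 'Q' (try body) → 'Y' (except TypeError) → 'K' (finally) → 'M' (after the try/except). Output: QYKM

Answer: QYKM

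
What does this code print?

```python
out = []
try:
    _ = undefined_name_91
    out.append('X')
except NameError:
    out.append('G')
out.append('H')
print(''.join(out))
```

Execution trace: 'G' (except NameError) → 'H' (after the try/except). Output: GH

Answer: GH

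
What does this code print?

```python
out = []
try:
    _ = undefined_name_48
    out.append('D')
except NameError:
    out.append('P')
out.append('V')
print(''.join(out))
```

Execution trace: 'P' (except NameError) → 'V' (after the try/except). Output: PV

Answer: PV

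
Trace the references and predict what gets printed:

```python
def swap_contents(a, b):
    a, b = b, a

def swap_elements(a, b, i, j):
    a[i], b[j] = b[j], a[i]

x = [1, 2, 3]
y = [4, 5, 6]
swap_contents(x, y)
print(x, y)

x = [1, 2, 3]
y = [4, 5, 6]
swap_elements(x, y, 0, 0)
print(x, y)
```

Key concept: parameter rebinding vs mutation.
Step by step:
`x = [1, 2, 3]` → x = [1, 2, 3]
`y = [4, 5, 6]` → y = [4, 5, 6]
`swap_contents(x, y)` → no visible change to tracked variables
`print(x, y)` → prints [1, 2, 3] [4, 5, 6]
`x = [1, 2, 3]` → x = [1, 2, 3]
`y = [4, 5, 6]` → y = [4, 5, 6]
`swap_elements(x, y, 0, 0)` → x = [4, 2, 3]; y = [1, 5, 6]
`print(x, y)` → prints [4, 2, 3] [1, 5, 6]

Answer:
[1, 2, 3] [4, 5, 6]
[4, 2, 3] [1, 5, 6]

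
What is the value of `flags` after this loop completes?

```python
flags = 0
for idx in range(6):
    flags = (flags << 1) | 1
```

Build 6 consecutive 1-bits: 0b111111
`flags` takes the values: 0 → 1 → 3 → 7 → 15 → 31 → 63

Answer: 63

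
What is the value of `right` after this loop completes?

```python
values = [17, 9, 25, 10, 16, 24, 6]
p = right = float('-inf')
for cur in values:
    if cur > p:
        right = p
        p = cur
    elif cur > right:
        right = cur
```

Second largest (with repeats) in [17, 9, 25, 10, 16, 24, 6]
`right` takes the values: -inf → 9 → 17 → 24

Answer: 24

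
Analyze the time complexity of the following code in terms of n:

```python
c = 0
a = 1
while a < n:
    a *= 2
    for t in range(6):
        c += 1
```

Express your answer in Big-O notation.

Each loop level contributes: log n × 1. Multiplying the contributions gives O(log n).

Answer: O(log n)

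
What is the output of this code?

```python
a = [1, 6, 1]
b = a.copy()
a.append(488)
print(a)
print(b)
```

Key concept: list.copy() creates independent copy.
Step by step:
`a = [1, 6, 1]` → a = [1, 6, 1]
`b = a.copy()` → b = [1, 6, 1]
`a.append(488)` → a = [1, 6, 1, 488]
`print(a)` → prints [1, 6, 1, 488]
`print(b)` → prints [1, 6, 1]

Answer:
[1, 6, 1, 488]
[1, 6, 1]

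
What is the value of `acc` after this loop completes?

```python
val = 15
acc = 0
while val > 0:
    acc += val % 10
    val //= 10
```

Sum digits of 15
`acc` takes the values: 0 → 5 → 6

Answer: 6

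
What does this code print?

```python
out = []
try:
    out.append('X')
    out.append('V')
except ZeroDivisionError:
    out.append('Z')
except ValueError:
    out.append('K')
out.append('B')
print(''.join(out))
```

Execution trace: 'X' (try body) → 'V' (try body, no exception) → 'B' (after the try/except). Output: XVB

Answer: XVB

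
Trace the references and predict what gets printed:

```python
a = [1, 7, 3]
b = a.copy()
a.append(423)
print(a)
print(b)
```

Key concept: list.copy() creates independent copy.
Step by step:
`a = [1, 7, 3]` → a = [1, 7, 3]
`b = a.copy()` → b = [1, 7, 3]
`a.append(423)` → a = [1, 7, 3, 423]
`print(a)` → prints [1, 7, 3, 423]
`print(b)` → prints [1, 7, 3]

Answer:
[1, 7, 3, 423]
[1, 7, 3]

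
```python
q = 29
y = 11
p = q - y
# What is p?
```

Trace:
`q = 29` → q = 29
`y = 11` → y = 11
`p = q - y` → p = 18
So p = 18

Answer: 18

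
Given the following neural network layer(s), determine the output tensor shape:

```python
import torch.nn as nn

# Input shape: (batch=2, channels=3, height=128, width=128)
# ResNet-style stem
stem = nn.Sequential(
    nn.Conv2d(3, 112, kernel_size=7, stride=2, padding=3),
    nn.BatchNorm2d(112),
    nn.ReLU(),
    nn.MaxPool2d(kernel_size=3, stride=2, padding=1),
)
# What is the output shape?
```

Input: (2, 3, 128, 128) -> after Conv2d 7x7 stride=2: (2, 112, 64, 64) -> Output: (2, 112, 32, 32)

Answer: (2, 112, 32, 32)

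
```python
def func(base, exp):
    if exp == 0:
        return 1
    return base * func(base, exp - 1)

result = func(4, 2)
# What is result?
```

func(4, 2) = 4 * 4 = 16

Answer: 16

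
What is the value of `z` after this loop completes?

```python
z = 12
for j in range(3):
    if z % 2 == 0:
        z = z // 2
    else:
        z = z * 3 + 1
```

Collatz-style transformation from 12
`z` takes the values: 12 → 6 → 3 → 10

Answer: 10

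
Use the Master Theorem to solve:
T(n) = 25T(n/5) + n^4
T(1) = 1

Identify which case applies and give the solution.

a=25, b=5, f(n)=n^4. log_5(25) = 2. Since c=4 > 2 and the regularity condition holds (25(n/5)^4 = (25/5^4)n^4 with 25/5^4 < 1), Case 3 applies: T(n) = Θ(f(n)) = O(n^4).

Answer: O(n^4) - Case 3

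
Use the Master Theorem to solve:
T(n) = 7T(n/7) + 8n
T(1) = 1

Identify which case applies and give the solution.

a=7, b=7, f(n)=8n. log_7(7) = 1. Since c=1 = 1, Case 2 applies: T(n) = Θ(n^log_b(a) · log n) = O(n log n).

Answer: O(n log n) - Case 2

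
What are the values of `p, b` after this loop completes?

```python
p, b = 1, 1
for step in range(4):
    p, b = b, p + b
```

Fibonacci: after 4 iterations
`p, b` takes the values: (1, 1) → (1, 2) → (2, 3) → (3, 5) → (5, 8)

Answer: 5, 8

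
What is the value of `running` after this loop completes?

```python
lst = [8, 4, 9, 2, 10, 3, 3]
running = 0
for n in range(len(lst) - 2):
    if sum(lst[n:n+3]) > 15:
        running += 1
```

Count windows with sum > 15
`running` takes the values: 0 → 1 → 2 → 3

Answer: 3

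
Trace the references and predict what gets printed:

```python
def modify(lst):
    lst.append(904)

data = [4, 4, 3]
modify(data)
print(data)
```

Key concept: function modifies passed list.
Step by step:
`data = [4, 4, 3]` → data = [4, 4, 3]
`modify(data)` → data = [4, 4, 3, 904]
`print(data)` → prints [4, 4, 3, 904]

Answer: [4, 4, 3, 904]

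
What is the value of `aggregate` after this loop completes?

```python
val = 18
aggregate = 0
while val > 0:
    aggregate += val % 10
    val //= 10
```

Sum digits of 18
`aggregate` takes the values: 0 → 8 → 9

Answer: 9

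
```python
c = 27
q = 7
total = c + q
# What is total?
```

Trace:
`c = 27` → c = 27
`q = 7` → q = 7
`total = c + q` → total = 34
So total = 34

Answer: 34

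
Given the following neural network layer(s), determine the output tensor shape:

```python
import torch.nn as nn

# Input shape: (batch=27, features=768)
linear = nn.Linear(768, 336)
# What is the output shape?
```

Input: (27, 768) -> Output: (27, 336)

Answer: (27, 336)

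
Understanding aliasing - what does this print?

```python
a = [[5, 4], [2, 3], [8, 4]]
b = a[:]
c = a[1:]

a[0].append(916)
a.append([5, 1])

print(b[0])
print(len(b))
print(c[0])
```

Key concept: slice with nested mutation.
Step by step:
`a = [[5, 4], [2, 3], [8, 4]]` → a = [[5, 4], [2, 3], [8, 4]]
`b = a[:]` → b = [[5, 4], [2, 3], [8, 4]]
`c = a[1:]` → c = [[2, 3], [8, 4]]
`a[0].append(916)` → a = [[5, 4, 916], [2, 3], [8, 4]]; b = [[5, 4, 916], [2, 3], [8, 4]]
`a.append([5, 1])` → a = [[5, 4, 916], [2, 3], [8, 4], [5, 1]]
`print(b[0])` → prints [5, 4, 916]
`print(len(b))` → prints 3
`print(c[0])` → prints [2, 3]

Answer:
[5, 4, 916]
3
[2, 3]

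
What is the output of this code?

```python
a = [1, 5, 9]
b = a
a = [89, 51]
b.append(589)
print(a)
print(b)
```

Key concept: rebinding vs mutation: a is rebound to a new list, b still points at the original.
Step by step:
`a = [1, 5, 9]` → a = [1, 5, 9]
`b = a` → b = [1, 5, 9] (same object as a)
`a = [89, 51]` → a = [89, 51]
`b.append(589)` → b = [1, 5, 9, 589]
`print(a)` → prints [89, 51]
`print(b)` → prints [1, 5, 9, 589]

Answer:
[89, 51]
[1, 5, 9, 589]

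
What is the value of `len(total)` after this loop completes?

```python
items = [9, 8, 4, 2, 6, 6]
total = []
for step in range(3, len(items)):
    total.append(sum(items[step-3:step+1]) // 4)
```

Number of 4-element averages
`total` takes the values: [] → [5] → [5, 5] → [5, 5, 4]
So `len(total)` = 3

Answer: 3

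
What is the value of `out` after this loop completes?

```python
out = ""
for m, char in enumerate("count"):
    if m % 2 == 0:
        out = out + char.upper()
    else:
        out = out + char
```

Uppercase even positions in 'count'
`out` takes the values: "" → "C" → "Co" → "CoU" → "CoUn" → "CoUnT"

Answer: "CoUnT"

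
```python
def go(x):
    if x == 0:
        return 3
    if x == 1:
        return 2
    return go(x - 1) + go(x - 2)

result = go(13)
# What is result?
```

Build up from base cases: go(0)=3, go(1)=2, go(2)=5, go(3)=7, go(4)=12, go(5)=19, go(6)=31, ..., go(13)=898

Answer: 898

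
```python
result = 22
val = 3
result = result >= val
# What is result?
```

Trace:
`result = 22` → result = 22
`val = 3` → val = 3
`result = result >= val` → result = True
So result = True

Answer: True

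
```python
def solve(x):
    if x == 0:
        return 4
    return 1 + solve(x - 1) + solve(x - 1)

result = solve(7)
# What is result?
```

solve(x) = 1 + 2·solve(x-1), solve(0)=4. Closed form: (4+1)·2^7 - 1 = 639.

Answer: 639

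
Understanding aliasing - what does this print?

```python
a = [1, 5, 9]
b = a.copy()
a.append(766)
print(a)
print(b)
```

Key concept: list.copy() creates independent copy.
Step by step:
`a = [1, 5, 9]` → a = [1, 5, 9]
`b = a.copy()` → b = [1, 5, 9]
`a.append(766)` → a = [1, 5, 9, 766]
`print(a)` → prints [1, 5, 9, 766]
`print(b)` → prints [1, 5, 9]

Answer:
[1, 5, 9, 766]
[1, 5, 9]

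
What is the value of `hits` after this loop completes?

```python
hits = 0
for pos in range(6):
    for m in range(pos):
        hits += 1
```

Triangle number: 0+1+2+...+5
`hits` takes the values: 0 → 1 → 2 → 3 → 4 → 5 → 6 → 7 → 8 → 9 → 10 → 11 → 12 → 13 → 14 → 15

Answer: 15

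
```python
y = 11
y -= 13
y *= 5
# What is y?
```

Trace:
`y = 11` → y = 11
`y -= 13` → y = -2
`y *= 5` → y = -10
So y = -10

Answer: -10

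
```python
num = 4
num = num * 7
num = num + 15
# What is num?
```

Trace:
`num = 4` → num = 4
`num = num * 7` → num = 28
`num = num + 15` → num = 43
So num = 43

Answer: 43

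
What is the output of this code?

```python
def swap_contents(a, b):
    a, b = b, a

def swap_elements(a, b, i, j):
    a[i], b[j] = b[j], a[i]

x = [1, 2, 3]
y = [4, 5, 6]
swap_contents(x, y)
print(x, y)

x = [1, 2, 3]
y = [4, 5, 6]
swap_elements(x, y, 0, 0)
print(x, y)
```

Key concept: parameter rebinding vs mutation.
Step by step:
`x = [1, 2, 3]` → x = [1, 2, 3]
`y = [4, 5, 6]` → y = [4, 5, 6]
`swap_contents(x, y)` → no visible change to tracked variables
`print(x, y)` → prints [1, 2, 3] [4, 5, 6]
`x = [1, 2, 3]` → x = [1, 2, 3]
`y = [4, 5, 6]` → y = [4, 5, 6]
`swap_elements(x, y, 0, 0)` → x = [4, 2, 3]; y = [1, 5, 6]
`print(x, y)` → prints [4, 2, 3] [1, 5, 6]

Answer:
[1, 2, 3] [4, 5, 6]
[4, 2, 3] [1, 5, 6]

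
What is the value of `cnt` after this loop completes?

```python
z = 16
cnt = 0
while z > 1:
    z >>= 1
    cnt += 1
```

Count right shifts until 1
`cnt` takes the values: 0 → 1 → 2 → 3 → 4

Answer: 4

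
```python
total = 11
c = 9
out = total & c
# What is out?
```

Trace:
`total = 11` → total = 11
`c = 9` → c = 9
`out = total & c` → out = 9
So out = 9

Answer: 9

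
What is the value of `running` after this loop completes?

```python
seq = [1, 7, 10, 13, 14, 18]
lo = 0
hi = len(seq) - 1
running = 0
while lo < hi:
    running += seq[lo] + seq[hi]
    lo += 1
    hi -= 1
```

Sum of pairs from ends
`running` takes the values: 0 → 19 → 40 → 63

Answer: 63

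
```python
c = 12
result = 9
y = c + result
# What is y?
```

Trace:
`c = 12` → c = 12
`result = 9` → result = 9
`y = c + result` → y = 21
So y = 21

Answer: 21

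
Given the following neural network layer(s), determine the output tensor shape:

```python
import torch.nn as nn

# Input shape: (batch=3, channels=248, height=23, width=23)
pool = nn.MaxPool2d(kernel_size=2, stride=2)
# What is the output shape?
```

Input: (3, 248, 23, 23) -> Output: (3, 248, 11, 11)

Answer: (3, 248, 11, 11)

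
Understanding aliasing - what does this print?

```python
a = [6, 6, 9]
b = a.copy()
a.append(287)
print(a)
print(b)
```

Key concept: list.copy() creates independent copy.
Step by step:
`a = [6, 6, 9]` → a = [6, 6, 9]
`b = a.copy()` → b = [6, 6, 9]
`a.append(287)` → a = [6, 6, 9, 287]
`print(a)` → prints [6, 6, 9, 287]
`print(b)` → prints [6, 6, 9]

Answer:
[6, 6, 9, 287]
[6, 6, 9]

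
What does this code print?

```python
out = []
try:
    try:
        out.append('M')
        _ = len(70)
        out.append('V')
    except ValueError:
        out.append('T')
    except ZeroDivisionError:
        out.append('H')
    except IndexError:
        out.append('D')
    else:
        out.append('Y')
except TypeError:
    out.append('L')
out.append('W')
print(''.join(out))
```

Execution trace: 'M' (try body) → 'L' (outer except TypeError) → 'W' (after the try/except). Output: MLW

Answer: MLW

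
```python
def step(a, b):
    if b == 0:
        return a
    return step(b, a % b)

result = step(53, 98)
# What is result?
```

step(53, 98) -> step(98, 53) -> step(53, 45) -> step(45, 8) -> step(8, 5) -> step(5, 3) -> step(3, 2) -> step(2, 1) -> step(1, 0) -> 1

Answer: 1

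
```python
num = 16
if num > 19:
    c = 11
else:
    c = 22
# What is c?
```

Trace:
`num = 16` → num = 16
`if num > 19: ...` → num > 19 is False, take else branch → c = 22
So c = 22

Answer: 22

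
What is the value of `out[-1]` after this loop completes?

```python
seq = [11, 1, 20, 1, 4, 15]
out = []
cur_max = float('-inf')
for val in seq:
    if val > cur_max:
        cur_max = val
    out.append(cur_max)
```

Running max ends at 20
`out` takes the values: [] → [11] → [11, 11] → [11, 11, 20] → [11, 11, 20, 20] → [11, 11, 20, 20, 20] → [11, 11, 20, 20, 20, 20]
So `out[-1]` = 20

Answer: 20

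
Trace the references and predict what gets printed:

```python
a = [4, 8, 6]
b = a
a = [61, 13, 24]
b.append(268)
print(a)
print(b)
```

Key concept: rebinding vs mutation: a is rebound to a new list, b still points at the original.
Step by step:
`a = [4, 8, 6]` → a = [4, 8, 6]
`b = a` → b = [4, 8, 6] (same object as a)
`a = [61, 13, 24]` → a = [61, 13, 24]
`b.append(268)` → b = [4, 8, 6, 268]
`print(a)` → prints [61, 13, 24]
`print(b)` → prints [4, 8, 6, 268]

Answer:
[61, 13, 24]
[4, 8, 6, 268]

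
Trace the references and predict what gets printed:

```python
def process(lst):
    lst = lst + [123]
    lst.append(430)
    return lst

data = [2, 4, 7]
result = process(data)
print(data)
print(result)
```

Key concept: rebinding parameter vs mutation.
Step by step:
`data = [2, 4, 7]` → data = [2, 4, 7]
`result = process(data)` → result = [2, 4, 7, 123, 430]
`print(data)` → prints [2, 4, 7]
`print(result)` → prints [2, 4, 7, 123, 430]

Answer:
[2, 4, 7]
[2, 4, 7, 123, 430]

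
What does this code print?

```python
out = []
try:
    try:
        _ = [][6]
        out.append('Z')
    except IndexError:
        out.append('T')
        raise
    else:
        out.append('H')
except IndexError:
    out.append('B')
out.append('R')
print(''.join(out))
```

Execution trace: 'T' (inner except IndexError) → 'B' (outer except IndexError) → 'R' (after the try/except). Output: TBR

Answer: TBR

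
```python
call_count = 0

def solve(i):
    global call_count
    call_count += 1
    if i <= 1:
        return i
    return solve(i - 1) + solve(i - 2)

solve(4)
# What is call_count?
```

Calls(i) = 1 + Calls(i-1) + Calls(i-2); Calls(0)=Calls(1)=1. For i=4 this gives 9.

Answer: 9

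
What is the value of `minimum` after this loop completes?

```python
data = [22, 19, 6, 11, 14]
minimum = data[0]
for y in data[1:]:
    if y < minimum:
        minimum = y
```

Minimum of [22, 19, 6, 11, 14]
`minimum` takes the values: 22 → 19 → 6

Answer: 6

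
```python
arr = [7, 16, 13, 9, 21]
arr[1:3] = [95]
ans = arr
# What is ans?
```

Trace:
`arr = [7, 16, 13, 9, 21]` → arr = [7, 16, 13, 9, 21]
`arr[1:3] = [95]` → arr = [7, 95, 9, 21]
`ans = arr` → ans = [7, 95, 9, 21]
So ans = [7, 95, 9, 21]

Answer: [7, 95, 9, 21]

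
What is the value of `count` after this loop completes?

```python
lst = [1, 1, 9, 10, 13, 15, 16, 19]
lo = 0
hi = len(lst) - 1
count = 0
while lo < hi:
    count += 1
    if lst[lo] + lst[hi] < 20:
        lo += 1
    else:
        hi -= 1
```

Steps to find pair summing to 20
`count` takes the values: 0 → 1 → 2 → 3 → 4 → 5 → 6 → 7

Answer: 7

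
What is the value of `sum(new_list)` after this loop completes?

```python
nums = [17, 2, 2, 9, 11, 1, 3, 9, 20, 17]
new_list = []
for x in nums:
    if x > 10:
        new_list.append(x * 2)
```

Sum of doubled values > 10
`new_list` takes the values: [] → [34] → [34, 22] → [34, 22, 40] → [34, 22, 40, 34]
So `sum(new_list)` = 130

Answer: 130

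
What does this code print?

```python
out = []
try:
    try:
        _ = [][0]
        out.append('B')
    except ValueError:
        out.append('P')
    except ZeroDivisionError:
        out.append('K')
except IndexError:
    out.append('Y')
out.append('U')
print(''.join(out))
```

Execution trace: 'Y' (outer except IndexError) → 'U' (after the try/except). Output: YU

Answer: YU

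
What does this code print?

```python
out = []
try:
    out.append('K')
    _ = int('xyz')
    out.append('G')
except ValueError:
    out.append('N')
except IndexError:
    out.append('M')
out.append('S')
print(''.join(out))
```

Execution trace: 'K' (try body) → 'N' (except ValueError) → 'S' (after the try/except). Output: KNS

Answer: KNS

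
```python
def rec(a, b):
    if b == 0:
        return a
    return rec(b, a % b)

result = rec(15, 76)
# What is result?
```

rec(15, 76) -> rec(76, 15) -> rec(15, 1) -> rec(1, 0) -> 1

Answer: 1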